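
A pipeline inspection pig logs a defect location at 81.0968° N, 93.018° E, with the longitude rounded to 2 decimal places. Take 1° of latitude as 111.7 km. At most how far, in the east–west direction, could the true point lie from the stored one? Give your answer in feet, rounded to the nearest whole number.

Rounding to 2 decimal places leaves the longitude within ±0.005° of the true value.
One degree of longitude at 81.0968° is 111700 × cos 81.0968° ≈ 111700 × 0.1548 = 17287.3 m.
Maximum E–W displacement: 0.005 × 17287.3 = 86.4366 m.
In feet: 86.4366 m ÷ 0.3048 ≈ 283.58 ft.

284 feet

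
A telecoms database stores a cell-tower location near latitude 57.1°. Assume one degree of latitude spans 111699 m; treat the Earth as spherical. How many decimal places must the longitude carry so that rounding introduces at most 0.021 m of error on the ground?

7 decimal places

At 57.1° one degree of longitude covers 111699 × cos 57.1° ≈ 111699 × 0.5432 ≈ 60672 m.
With N decimal places the half-ulp bound is 0.5·10⁻ᴺ°, or 0.5·10⁻ᴺ × 60672 m on the ground.
Setting 30336 × 10⁻ᴺ ≤ 0.021 gives 10ᴺ ≥ 1.445e+06, i.e. N ≥ 6.16.
N = 6 would give 0.0303 m (too coarse); N = 7 gives 0.00303 m ≤ 0.021 m.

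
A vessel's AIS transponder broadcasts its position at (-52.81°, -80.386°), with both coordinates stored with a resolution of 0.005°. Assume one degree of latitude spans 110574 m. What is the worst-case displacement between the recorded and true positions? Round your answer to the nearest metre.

With a 0.005° grid the true value lies within half a step, ±0.005°/2 = ±0.0025°, of the stored one.
N–S: 0.0025° × 110574 m/° = 276.435 m.
East–west component at 52.81°: 0.0025° × 110574 × cos 52.81° ≈ 0.0025 × 66837.6 ≈ 167.094 m.
Worst case both components are at the extreme and orthogonal: √(276.435² + 167.094²) ≈ 323.012 m.

323 metres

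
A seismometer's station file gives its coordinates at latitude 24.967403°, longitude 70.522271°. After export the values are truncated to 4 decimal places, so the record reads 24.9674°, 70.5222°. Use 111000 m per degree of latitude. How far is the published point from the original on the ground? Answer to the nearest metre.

Δlat = 24.967403 − 24.9674 = +0.000003°; Δlon = 70.522271 − 70.5222 = +0.000071°.
N–S: 0.000003° × 111000 m/° = 0.333 m.
East–west at this latitude: 0.000071° × 111000 × cos 24.9674° ≈ 0.000071 × 100627 = 7.14451 m.
Distance: √(0.333² + 7.14451²) ≈ 7.15226 m.

7 metres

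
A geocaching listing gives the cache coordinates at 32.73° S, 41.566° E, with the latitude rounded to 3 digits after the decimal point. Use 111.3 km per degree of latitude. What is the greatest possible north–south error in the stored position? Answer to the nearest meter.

Rounding to 3 decimal places leaves the latitude within ±0.0005° of the true value.
Along the meridian that is 0.0005° × 111300 m/° = 55.65 m.

56 meters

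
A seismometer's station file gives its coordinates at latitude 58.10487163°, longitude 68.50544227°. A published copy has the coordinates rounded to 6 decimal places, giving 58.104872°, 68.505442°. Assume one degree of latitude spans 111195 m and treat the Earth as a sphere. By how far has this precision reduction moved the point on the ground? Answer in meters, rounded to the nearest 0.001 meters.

0.044 meters

Δlat = 58.10487163 − 58.104872 = -0.00000037°; Δlon = 68.50544227 − 68.505442 = +0.00000027°.
N–S: -0.00000037° × 111195 m/° = -0.0411422 m.
East–west at this latitude: 0.00000027° × 111195 × cos 58.1049° ≈ 0.00000027 × 58751.7 = 0.015863 m.
Hypotenuse of the two orthogonal shifts: √(0.0411422² + 0.015863²) = 0.0440943 m.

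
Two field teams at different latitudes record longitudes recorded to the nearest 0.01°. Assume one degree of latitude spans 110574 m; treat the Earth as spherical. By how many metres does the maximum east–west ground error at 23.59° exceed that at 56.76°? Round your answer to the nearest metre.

204 metres

Rounding to 2 decimal places leaves the longitude within ±0.005° of the true value.
Error at 23.59° = 0.005° × 110574 × cos 23.59° ≈ 552.87 × 0.9164 = 506.67 m.
At 56.76°: 0.005° × 110574 × cos 56.76° = 0.005 × 110574 × 0.5481 ≈ 303.05 m.
Difference: 506.67 − 303.05 = 203.61 m.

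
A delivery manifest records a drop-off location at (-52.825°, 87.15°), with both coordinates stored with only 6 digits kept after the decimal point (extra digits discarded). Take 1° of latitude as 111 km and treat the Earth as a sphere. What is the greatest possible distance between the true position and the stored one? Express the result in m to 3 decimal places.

Truncating at 6 decimal places can drop up to a full unit in the last place, so each coordinate may be off by as much as 1e-06°.
N–S: 1e-06° × 111000 m/° = 0.111 m.
Longitude error → 1e-06 × 111000 × cos 52.825° = 1e-06 × 111000 × 0.6043 ≈ 0.0670719 m.
Combining orthogonally: (0.111² + 0.0670719²)^½ ≈ 0.129691 m.

0.130 m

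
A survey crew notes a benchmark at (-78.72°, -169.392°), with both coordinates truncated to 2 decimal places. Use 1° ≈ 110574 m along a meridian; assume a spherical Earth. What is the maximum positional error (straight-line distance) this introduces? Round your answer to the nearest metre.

Truncating at 2 decimal places can drop up to a full unit in the last place, so each coordinate may be off by as much as 0.01°.
North–south component: 0.01° × 110574 = 1105.74 m.
E–W at 78.72°: 0.01° × 110574 × cos 78.72° = 0.01 × 110574 × 0.1956 ≈ 216.287 m.
The two errors are perpendicular, so the maximum displacement is √(1105.74² + 216.287²) ≈ 1126.69 m.

1127 metres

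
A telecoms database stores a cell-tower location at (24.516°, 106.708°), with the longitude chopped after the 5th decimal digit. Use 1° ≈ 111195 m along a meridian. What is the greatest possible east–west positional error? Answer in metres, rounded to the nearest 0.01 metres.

Truncating at 5 decimal places can drop up to a full unit in the last place, so the longitude may be off by as much as 1e-05°.
One degree of longitude at 24.516° is 111195 × cos 24.516° ≈ 111195 × 0.9098 = 101170 m.
Maximum E–W displacement: 1e-05 × 101170 = 1.0117 m.

1.01 metres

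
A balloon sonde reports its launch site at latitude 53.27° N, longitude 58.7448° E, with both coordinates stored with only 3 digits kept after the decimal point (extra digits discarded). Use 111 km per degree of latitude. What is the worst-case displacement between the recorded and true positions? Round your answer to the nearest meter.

Truncating at 3 decimal places can drop up to a full unit in the last place, so each coordinate may be off by as much as 0.001°.
Latitude error → 0.001 × 111000 = 111 m along the meridian.
East–west component at 53.27°: 0.001° × 111000 × cos 53.27° ≈ 0.001 × 66383 ≈ 66.383 m.
Combining orthogonally: (111² + 66.383²)^½ ≈ 129.336 m.

129 meters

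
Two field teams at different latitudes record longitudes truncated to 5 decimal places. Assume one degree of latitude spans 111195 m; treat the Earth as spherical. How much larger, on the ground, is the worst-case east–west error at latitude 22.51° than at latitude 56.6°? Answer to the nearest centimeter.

42 centimeters

Truncating at 5 decimal places can drop up to a full unit in the last place, so the longitude may be off by as much as 1e-05°.
At 22.51°: 1e-05° × 111195 × cos 22.51° = 1e-05 × 111195 × 0.9238 ≈ 1.0272 m.
At 56.6°: 1e-05° × 111195 × cos 56.6° = 1e-05 × 111195 × 0.5505 ≈ 0.61211 m.
So the lower-latitude error exceeds the higher by 1.0272 − 0.61211 = 0.41513 m.
That is 0.415127 m = 41.513 cm.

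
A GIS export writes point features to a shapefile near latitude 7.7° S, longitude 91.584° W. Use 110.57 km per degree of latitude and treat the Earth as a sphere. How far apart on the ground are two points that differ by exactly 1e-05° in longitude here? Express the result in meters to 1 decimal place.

1e-05° of longitude at 7.7° is 1e-05 × 110570 × cos 7.7° ≈ 1e-05 × 109573 = 1.09573 m.

1.1 meters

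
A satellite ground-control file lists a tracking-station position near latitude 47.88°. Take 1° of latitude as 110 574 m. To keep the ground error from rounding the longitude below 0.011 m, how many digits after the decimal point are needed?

At 47.88° one degree of longitude covers 110574 × cos 47.88° ≈ 110574 × 0.6707 ≈ 74160.4 m.
N decimal places → at most half a unit in the last place, 0.5 × 10⁻ᴺ° = 74160.4/2 × 10⁻ᴺ m.
Need 0.5 × 74160.4 × 10⁻ᴺ ≤ 0.011 → 10⁻ᴺ ≤ 2.967e-07, so N ≥ 6.53.
So 7 decimal places suffice (0.00371 m); 6 would allow up to 0.0371 m.

7 decimal places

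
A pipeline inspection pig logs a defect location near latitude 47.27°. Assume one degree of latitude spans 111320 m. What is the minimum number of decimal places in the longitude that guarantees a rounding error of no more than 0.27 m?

At 47.27° one degree of longitude covers 111320 × cos 47.27° ≈ 111320 × 0.6785 ≈ 75535.6 m.
With N decimal places the half-ulp bound is 0.5·10⁻ᴺ°, or 0.5·10⁻ᴺ × 75535.6 m on the ground.
Need 0.5 × 75535.6 × 10⁻ᴺ ≤ 0.27 → 10⁻ᴺ ≤ 7.149e-06, so N ≥ 5.15.
So 6 decimal places suffice (0.0378 m); 5 would allow up to 0.378 m.

6 decimal places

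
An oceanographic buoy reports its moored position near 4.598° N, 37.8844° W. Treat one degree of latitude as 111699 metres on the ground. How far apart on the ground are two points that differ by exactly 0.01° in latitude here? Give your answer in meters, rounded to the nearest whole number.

0.01° × 111699 m/° = 1116.99 m.

1117 meters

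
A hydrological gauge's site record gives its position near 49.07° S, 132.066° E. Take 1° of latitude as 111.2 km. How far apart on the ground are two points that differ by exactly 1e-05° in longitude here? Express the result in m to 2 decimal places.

1e-05° of longitude at 49.07° is 1e-05 × 111200 × cos 49.07° ≈ 1e-05 × 72851.2 = 0.728512 m.

0.73 m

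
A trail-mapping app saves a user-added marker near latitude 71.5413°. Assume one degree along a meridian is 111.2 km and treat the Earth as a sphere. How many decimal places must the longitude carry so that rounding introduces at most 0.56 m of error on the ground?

5

At 71.5413° one degree of longitude covers 111200 × cos 71.5413° ≈ 111200 × 0.3166 ≈ 35208.3 m.
Rounding to N decimal places gives at most 0.5 × 10⁻ᴺ degrees of error, i.e. 0.5 × 10⁻ᴺ × 35208.3 m.
Setting 17604.1 × 10⁻ᴺ ≤ 0.56 gives 10ᴺ ≥ 3.144e+04, i.e. N ≥ 4.50.
At 4 places the error can reach 1.76 m, but 5 places keeps it to 0.176 m.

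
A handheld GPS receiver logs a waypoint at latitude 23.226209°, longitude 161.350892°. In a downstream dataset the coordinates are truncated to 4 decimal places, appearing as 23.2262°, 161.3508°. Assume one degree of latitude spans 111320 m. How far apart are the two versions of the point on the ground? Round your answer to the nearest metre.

Δlat = 23.226209 − 23.2262 = +0.000009°; Δlon = 161.350892 − 161.3508 = +0.000092°.
N–S: 0.000009° × 111320 m/° = 1.00188 m.
E–W at 23.2262°: 0.000092° × 111320 × cos 23.2262° = 0.000092 × 111320 × 0.9190 ≈ 9.41142 m.
Hypotenuse of the two orthogonal shifts: √(1.00188² + 9.41142²) = 9.4646 m.

9 metres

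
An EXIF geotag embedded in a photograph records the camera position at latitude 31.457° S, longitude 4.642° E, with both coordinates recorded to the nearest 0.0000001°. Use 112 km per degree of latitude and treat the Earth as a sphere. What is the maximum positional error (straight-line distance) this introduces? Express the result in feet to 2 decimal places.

0.02 feet

Rounding to 7 decimal places leaves each coordinate within ±5e-08° of the true value.
N–S: 5e-08° × 112000 m/° = 0.0056 m.
E–W at 31.457°: 5e-08° × 112000 × cos 31.457° = 5e-08 × 112000 × 0.8530 ≈ 0.00477698 m.
Combining orthogonally: (0.0056² + 0.00477698²)^½ ≈ 0.00736067 m.
Converting: 0.00736067 m × 3.2808 ft/m ≈ 0.024149 ft.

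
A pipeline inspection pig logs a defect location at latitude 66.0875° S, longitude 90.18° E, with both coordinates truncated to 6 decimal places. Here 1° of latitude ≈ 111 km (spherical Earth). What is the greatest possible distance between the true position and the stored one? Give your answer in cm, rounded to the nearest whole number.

Truncating at 6 decimal places can drop up to a full unit in the last place, so each coordinate may be off by as much as 1e-06°.
N–S: 1e-06° × 111000 m/° = 0.111 m.
E–W at 66.0875°: 1e-06° × 111000 × cos 66.0875° = 1e-06 × 111000 × 0.4053 ≈ 0.0449929 m.
Worst case both components are at the extreme and orthogonal: √(0.111² + 0.0449929²) ≈ 0.119772 m.
That is 0.119772 m = 11.977 cm.

12 cm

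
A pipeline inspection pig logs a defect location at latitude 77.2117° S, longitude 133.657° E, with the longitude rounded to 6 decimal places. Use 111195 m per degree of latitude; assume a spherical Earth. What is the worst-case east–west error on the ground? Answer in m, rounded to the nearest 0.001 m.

Rounding to 6 decimal places leaves the longitude within ±5e-07° of the true value.
One degree of longitude at 77.2117° is 111195 × cos 77.2117° ≈ 111195 × 0.2213 = 24612.9 m.
Maximum E–W displacement: 5e-07 × 24612.9 = 0.0123065 m.

0.012 m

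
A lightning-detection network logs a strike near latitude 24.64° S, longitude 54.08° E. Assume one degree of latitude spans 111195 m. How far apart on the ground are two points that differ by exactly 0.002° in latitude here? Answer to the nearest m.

0.002° × 111195 m/° = 222.39 m.

222 m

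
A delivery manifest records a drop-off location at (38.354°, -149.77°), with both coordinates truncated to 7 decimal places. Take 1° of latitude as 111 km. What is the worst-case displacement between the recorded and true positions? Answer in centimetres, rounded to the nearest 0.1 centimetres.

1.4 centimetres

Truncating at 7 decimal places can drop up to a full unit in the last place, so each coordinate may be off by as much as 1e-07°.
Latitude error → 1e-07 × 111000 = 0.0111 m along the meridian.
East–west component at 38.354°: 1e-07° × 111000 × cos 38.354° ≈ 1e-07 × 87045.3 ≈ 0.00870453 m.
Combining orthogonally: (0.0111² + 0.00870453²)^½ ≈ 0.014106 m.
That is 0.014106 m = 1.4106 cm.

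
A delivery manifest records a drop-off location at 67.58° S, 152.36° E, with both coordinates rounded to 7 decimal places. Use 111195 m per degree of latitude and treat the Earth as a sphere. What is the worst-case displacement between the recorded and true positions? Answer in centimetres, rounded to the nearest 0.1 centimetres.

0.6 centimetres

Rounding to 7 decimal places leaves each coordinate within ±5e-08° of the true value.
N–S: 5e-08° × 111195 m/° = 0.00555975 m.
E–W at 67.58°: 5e-08° × 111195 × cos 67.58° = 5e-08 × 111195 × 0.3814 ≈ 0.00212045 m.
Combining orthogonally: (0.00555975² + 0.00212045²)^½ ≈ 0.00595039 m.
That is 0.00595039 m = 0.59504 cm.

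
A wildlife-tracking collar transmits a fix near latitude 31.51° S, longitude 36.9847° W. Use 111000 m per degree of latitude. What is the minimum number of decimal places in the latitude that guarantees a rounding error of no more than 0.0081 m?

One degree of latitude covers 111000 m.
N decimal places → at most half a unit in the last place, 0.5 × 10⁻ᴺ° = 111000/2 × 10⁻ᴺ m.
Need 0.5 × 111000 × 10⁻ᴺ ≤ 0.0081 → 10⁻ᴺ ≤ 1.459e-07, so N ≥ 6.84.
At 6 places the error can reach 0.0555 m, but 7 places keeps it to 0.00555 m.

7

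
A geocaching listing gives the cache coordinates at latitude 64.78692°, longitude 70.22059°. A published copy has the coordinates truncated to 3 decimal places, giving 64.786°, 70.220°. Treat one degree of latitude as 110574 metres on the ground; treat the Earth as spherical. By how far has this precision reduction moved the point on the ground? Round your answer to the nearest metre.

105 metres

The latitude changed by +0.00092° and the longitude by +0.00059°.
North–south shift: 0.00092 × 110574 = 101.728 m.
E–W at 64.786°: 0.00059° × 110574 × cos 64.786° = 0.00059 × 110574 × 0.4260 ≈ 27.7917 m.
Combined displacement = (101.728² + 27.7917²)^½ ≈ 105.456 m.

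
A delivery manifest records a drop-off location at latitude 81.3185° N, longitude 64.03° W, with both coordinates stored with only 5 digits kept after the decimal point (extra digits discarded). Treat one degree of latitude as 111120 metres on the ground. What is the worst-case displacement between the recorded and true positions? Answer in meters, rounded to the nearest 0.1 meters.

Truncating at 5 decimal places can drop up to a full unit in the last place, so each coordinate may be off by as much as 1e-05°.
Latitude error → 1e-05 × 111120 = 1.1112 m along the meridian.
Longitude error → 1e-05 × 111120 × cos 81.3185° = 1e-05 × 111120 × 0.1509 ≈ 0.167726 m.
The two errors are perpendicular, so the maximum displacement is √(1.1112² + 0.167726²) ≈ 1.12379 m.

1.1 meters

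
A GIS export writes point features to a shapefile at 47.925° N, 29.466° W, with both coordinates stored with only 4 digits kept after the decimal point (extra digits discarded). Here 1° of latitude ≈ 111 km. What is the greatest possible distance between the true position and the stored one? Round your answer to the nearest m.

13 m

Truncating at 4 decimal places can drop up to a full unit in the last place, so each coordinate may be off by as much as 0.0001°.
Latitude error → 0.0001 × 111000 = 11.1 m along the meridian.
East–west component at 47.925°: 0.0001° × 111000 × cos 47.925° ≈ 0.0001 × 74381.4 ≈ 7.43814 m.
The two errors are perpendicular, so the maximum displacement is √(11.1² + 7.43814²) ≈ 13.3617 m.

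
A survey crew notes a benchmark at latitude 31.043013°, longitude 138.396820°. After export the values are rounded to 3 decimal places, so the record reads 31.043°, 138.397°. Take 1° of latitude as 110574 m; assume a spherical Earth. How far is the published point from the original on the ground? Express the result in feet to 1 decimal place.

Δlat = 31.043013 − 31.043 = +0.000013°; Δlon = 138.396820 − 138.397 = -0.000180°.
N–S: 0.000013° × 110574 m/° = 1.43746 m.
East–west at this latitude: -0.000180° × 110574 × cos 31.043° ≈ -0.000180 × 94737.7 = -17.0528 m.
Combined displacement = (1.43746² + 17.0528²)^½ ≈ 17.1133 m.
In feet: 17.1133 m ÷ 0.3048 ≈ 56.146 ft.

56.1 feet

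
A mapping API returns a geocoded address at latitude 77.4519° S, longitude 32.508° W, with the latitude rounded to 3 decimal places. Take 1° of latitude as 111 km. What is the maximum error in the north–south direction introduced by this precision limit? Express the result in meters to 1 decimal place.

Rounding to 3 decimal places leaves the latitude within ±0.0005° of the true value.
North–south distance: 0.0005° × 111000 m/° = 55.5 m.

55.5 meters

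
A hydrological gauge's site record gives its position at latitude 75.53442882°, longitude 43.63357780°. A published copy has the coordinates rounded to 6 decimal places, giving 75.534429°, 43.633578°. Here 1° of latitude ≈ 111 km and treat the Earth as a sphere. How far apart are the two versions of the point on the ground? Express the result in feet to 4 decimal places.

Δlat = 75.53442882 − 75.534429 = -0.00000018°; Δlon = 43.63357780 − 43.633578 = -0.00000020°.
N–S: -0.00000018° × 111000 m/° = -0.01998 m.
East–west at this latitude: -0.00000020° × 111000 × cos 75.5344° ≈ -0.00000020 × 27727.6 = -0.00554552 m.
Combined displacement = (0.01998² + 0.00554552²)^½ ≈ 0.0207353 m.
Converting: 0.0207353 m × 3.2808 ft/m ≈ 0.068029 ft.

0.0680 feet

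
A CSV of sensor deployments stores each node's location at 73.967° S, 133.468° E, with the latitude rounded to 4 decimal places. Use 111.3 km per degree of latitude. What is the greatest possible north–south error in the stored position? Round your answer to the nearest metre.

6 metres

Rounding to 4 decimal places leaves the latitude within ±5e-05° of the true value.
North–south distance: 5e-05° × 111300 m/° = 5.565 m.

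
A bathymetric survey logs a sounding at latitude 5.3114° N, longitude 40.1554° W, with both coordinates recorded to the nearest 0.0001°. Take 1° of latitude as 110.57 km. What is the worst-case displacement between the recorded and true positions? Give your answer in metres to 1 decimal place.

7.8 metres

Rounding to 4 decimal places leaves each coordinate within ±5e-05° of the true value.
Latitude error → 5e-05 × 110570 = 5.5285 m along the meridian.
East–west component at 5.3114°: 5e-05° × 110570 × cos 5.3114° ≈ 5e-05 × 110095 ≈ 5.50476 m.
Combining orthogonally: (5.5285² + 5.50476²)^½ ≈ 7.80171 m.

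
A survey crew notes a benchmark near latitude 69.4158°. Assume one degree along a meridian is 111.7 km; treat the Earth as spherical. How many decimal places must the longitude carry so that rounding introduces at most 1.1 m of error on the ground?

At 69.4158° one degree of longitude covers 111700 × cos 69.4158° ≈ 111700 × 0.3516 ≈ 39271.9 m.
N decimal places → at most half a unit in the last place, 0.5 × 10⁻ᴺ° = 39271.9/2 × 10⁻ᴺ m.
Need 0.5 × 39271.9 × 10⁻ᴺ ≤ 1.1 → 10⁻ᴺ ≤ 5.602e-05, so N ≥ 4.25.
So 5 decimal places suffice (0.196 m); 4 would allow up to 1.96 m.

5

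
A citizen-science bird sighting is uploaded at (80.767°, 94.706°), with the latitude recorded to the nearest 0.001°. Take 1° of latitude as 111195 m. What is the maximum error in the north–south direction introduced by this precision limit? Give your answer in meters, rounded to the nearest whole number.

Rounding to 3 decimal places leaves the latitude within ±0.0005° of the true value.
So the N–S error is at most 0.0005 × 111195 = 55.5975 m.

56 meters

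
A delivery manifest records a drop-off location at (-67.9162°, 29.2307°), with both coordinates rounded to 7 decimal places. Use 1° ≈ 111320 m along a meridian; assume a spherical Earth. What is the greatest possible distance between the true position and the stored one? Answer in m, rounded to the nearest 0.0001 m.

0.0059 m

Rounding to 7 decimal places leaves each coordinate within ±5e-08° of the true value.
North–south component: 5e-08° × 111320 = 0.005566 m.
E–W at 67.9162°: 5e-08° × 111320 × cos 67.9162° = 5e-08 × 111320 × 0.3760 ≈ 0.00209261 m.
The two errors are perpendicular, so the maximum displacement is √(0.005566² + 0.00209261²) ≈ 0.00594637 m.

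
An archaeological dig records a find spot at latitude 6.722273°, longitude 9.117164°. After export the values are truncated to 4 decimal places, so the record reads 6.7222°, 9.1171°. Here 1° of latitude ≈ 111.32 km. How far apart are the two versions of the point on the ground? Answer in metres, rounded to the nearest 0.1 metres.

Δlat = 6.722273 − 6.7222 = +0.000073°; Δlon = 9.117164 − 9.1171 = +0.000064°.
North–south shift: 0.000073 × 111320 = 8.12636 m.
East–west at this latitude: 0.000064° × 111320 × cos 6.7222° ≈ 0.000064 × 110555 = 7.0755 m.
Distance: √(8.12636² + 7.0755²) ≈ 10.775 m.

10.8 metres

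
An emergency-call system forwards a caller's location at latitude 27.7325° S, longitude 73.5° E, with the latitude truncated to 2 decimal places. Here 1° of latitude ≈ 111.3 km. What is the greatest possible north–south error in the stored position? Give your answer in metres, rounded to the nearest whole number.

Truncating at 2 decimal places can drop up to a full unit in the last place, so the latitude may be off by as much as 0.01°.
Along the meridian that is 0.01° × 111300 m/° = 1113 m.

1113 metres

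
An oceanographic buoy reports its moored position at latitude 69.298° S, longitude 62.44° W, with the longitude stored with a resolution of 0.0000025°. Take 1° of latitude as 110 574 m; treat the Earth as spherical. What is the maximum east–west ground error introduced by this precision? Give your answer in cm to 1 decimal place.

4.9 cm

With a 0.0000025° grid the true value lies within half a step, ±0.0000025°/2 = ±1.25e-06°, of the stored one.
One degree of longitude at 69.298° is 110574 × cos 69.298° ≈ 110574 × 0.3535 = 39088.7 m.
East–west error: 1.25e-06° × 39088.7 m/° ≈ 0.0488609 m.
That is 0.0488609 m = 4.8861 cm.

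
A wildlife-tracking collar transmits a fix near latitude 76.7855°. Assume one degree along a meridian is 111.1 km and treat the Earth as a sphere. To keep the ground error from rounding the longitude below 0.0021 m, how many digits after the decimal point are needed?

7

At 76.7855° one degree of longitude covers 111100 × cos 76.7855° ≈ 111100 × 0.2286 ≈ 25397.2 m.
With N decimal places the half-ulp bound is 0.5·10⁻ᴺ°, or 0.5·10⁻ᴺ × 25397.2 m on the ground.
Need 0.5 × 25397.2 × 10⁻ᴺ ≤ 0.0021 → 10⁻ᴺ ≤ 1.654e-07, so N ≥ 6.78.
At 6 places the error can reach 0.0127 m, but 7 places keeps it to 0.00127 m.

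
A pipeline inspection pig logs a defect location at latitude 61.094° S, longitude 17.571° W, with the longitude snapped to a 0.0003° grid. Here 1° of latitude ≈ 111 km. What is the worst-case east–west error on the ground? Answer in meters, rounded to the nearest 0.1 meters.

With a 0.0003° grid the true value lies within half a step, ±0.0003°/2 = ±0.00015°, of the stored one.
At latitude 61.094° a degree of longitude spans 111000 m × cos 61.094° = 111000 × 0.4834 ≈ 53654.5 m.
East–west error: 0.00015° × 53654.5 m/° ≈ 8.04818 m.

8.0 meters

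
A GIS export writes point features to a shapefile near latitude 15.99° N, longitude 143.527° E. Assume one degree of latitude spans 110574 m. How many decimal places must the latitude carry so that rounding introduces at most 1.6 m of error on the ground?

5

One degree of latitude covers 110574 m.
N decimal places → at most half a unit in the last place, 0.5 × 10⁻ᴺ° = 110574/2 × 10⁻ᴺ m.
Setting 55287 × 10⁻ᴺ ≤ 1.6 gives 10ᴺ ≥ 3.455e+04, i.e. N ≥ 4.54.
N = 4 would give 5.53 m (too coarse); N = 5 gives 0.553 m ≤ 1.6 m.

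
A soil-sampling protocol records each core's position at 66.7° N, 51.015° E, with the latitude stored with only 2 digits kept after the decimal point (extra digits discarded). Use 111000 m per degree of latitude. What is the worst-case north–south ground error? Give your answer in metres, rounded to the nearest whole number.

1110 metres

Truncating at 2 decimal places can drop up to a full unit in the last place, so the latitude may be off by as much as 0.01°.
Along the meridian that is 0.01° × 111000 m/° = 1110 m.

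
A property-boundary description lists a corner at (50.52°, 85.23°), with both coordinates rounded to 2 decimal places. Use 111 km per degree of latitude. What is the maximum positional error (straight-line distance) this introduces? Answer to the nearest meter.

658 meters

Rounding to 2 decimal places leaves each coordinate within ±0.005° of the true value.
North–south component: 0.005° × 111000 = 555 m.
East–west component at 50.52°: 0.005° × 111000 × cos 50.52° ≈ 0.005 × 70574.8 ≈ 352.874 m.
Worst case both components are at the extreme and orthogonal: √(555² + 352.874²) ≈ 657.682 m.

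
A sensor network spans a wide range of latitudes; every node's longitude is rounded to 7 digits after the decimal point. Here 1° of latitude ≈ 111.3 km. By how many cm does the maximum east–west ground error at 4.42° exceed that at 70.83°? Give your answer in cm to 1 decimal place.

Rounding to 7 decimal places leaves the longitude within ±5e-08° of the true value.
Error at 4.42° = 5e-08° × 111300 × cos 4.42° ≈ 0.005565 × 0.9970 = 0.0055484 m.
Error at 70.83° = 5e-08° × 111300 × cos 70.83° ≈ 0.005565 × 0.3284 = 0.0018274 m.
Difference: 0.0055484 − 0.0018274 = 0.0037211 m.
That is 0.00372106 m = 0.37211 cm.

0.4 cm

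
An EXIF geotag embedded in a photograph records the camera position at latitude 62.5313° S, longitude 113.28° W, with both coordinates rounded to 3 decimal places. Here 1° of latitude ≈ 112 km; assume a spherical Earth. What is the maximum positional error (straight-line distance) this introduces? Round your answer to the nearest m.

62 m

Rounding to 3 decimal places leaves each coordinate within ±0.0005° of the true value.
N–S: 0.0005° × 112000 m/° = 56 m.
East–west component at 62.5313°: 0.0005° × 112000 × cos 62.5313° ≈ 0.0005 × 51661.6 ≈ 25.8308 m.
Worst case both components are at the extreme and orthogonal: √(56² + 25.8308²) ≈ 61.6703 m.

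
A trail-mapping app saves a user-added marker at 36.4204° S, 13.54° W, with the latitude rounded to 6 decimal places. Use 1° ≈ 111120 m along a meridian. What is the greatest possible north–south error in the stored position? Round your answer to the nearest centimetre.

Rounding to 6 decimal places leaves the latitude within ±5e-07° of the true value.
North–south distance: 5e-07° × 111120 m/° = 0.05556 m.
That is 0.05556 m = 5.556 cm.

6 centimetres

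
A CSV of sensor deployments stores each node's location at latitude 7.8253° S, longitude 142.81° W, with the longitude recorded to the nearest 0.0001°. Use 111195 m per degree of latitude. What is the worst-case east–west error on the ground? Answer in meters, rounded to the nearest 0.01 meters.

5.51 meters

Rounding to 4 decimal places leaves the longitude within ±5e-05° of the true value.
Parallels shrink by cos φ, so at 7.8253° a degree of longitude is 111195 × 0.9907 ≈ 110160 m.
So at most 5e-05° × 110160 ≈ 5.50798 m east–west.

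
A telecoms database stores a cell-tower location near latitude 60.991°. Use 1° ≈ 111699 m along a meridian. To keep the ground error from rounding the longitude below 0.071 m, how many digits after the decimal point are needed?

6 decimal places

At 60.991° one degree of longitude covers 111699 × cos 60.991° ≈ 111699 × 0.4849 ≈ 54168.1 m.
With N decimal places the half-ulp bound is 0.5·10⁻ᴺ°, or 0.5·10⁻ᴺ × 54168.1 m on the ground.
Need 0.5 × 54168.1 × 10⁻ᴺ ≤ 0.071 → 10⁻ᴺ ≤ 2.621e-06, so N ≥ 5.58.
N = 5 would give 0.271 m (too coarse); N = 6 gives 0.0271 m ≤ 0.071 m.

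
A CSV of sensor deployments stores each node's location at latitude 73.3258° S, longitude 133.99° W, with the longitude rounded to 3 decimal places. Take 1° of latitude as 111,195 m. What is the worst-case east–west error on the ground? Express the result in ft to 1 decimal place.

52.3 ft

Rounding to 3 decimal places leaves the longitude within ±0.0005° of the true value.
At latitude 73.3258° a degree of longitude spans 111195 m × cos 73.3258° = 111195 × 0.2869 ≈ 31905.1 m.
East–west error: 0.0005° × 31905.1 m/° ≈ 15.9525 m.
Converting: 15.9525 m × 3.2808 ft/m ≈ 52.338 ft.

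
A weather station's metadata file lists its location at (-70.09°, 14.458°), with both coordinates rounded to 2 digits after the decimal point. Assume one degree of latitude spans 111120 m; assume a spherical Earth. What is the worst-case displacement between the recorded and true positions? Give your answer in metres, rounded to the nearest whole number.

587 metres

Rounding to 2 decimal places leaves each coordinate within ±0.005° of the true value.
Latitude error → 0.005 × 111120 = 555.6 m along the meridian.
E–W at 70.09°: 0.005° × 111120 × cos 70.09° = 0.005 × 111120 × 0.3405 ≈ 189.206 m.
The two errors are perpendicular, so the maximum displacement is √(555.6² + 189.206²) ≈ 586.933 m.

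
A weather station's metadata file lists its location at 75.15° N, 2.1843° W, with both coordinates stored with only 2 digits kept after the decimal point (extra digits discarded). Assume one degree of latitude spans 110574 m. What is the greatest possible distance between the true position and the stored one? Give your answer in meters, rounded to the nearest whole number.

Truncating at 2 decimal places can drop up to a full unit in the last place, so each coordinate may be off by as much as 0.01°.
North–south component: 0.01° × 110574 = 1105.74 m.
Longitude error → 0.01 × 110574 × cos 75.15° = 0.01 × 110574 × 0.2563 ≈ 283.389 m.
The two errors are perpendicular, so the maximum displacement is √(1105.74² + 283.389²) ≈ 1141.48 m.

1141 meters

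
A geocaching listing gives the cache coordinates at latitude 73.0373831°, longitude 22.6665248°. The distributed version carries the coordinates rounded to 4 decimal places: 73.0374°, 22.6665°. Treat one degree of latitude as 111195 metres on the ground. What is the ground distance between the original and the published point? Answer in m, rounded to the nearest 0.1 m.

2.0 m

The latitude changed by -0.0000169° and the longitude by +0.0000248°.
North–south shift: -0.0000169 × 111195 = -1.8792 m.
East–west at this latitude: 0.0000248° × 111195 × cos 73.0374° ≈ 0.0000248 × 32440.9 = 0.804533 m.
Combined displacement = (1.8792² + 0.804533²)^½ ≈ 2.04417 m.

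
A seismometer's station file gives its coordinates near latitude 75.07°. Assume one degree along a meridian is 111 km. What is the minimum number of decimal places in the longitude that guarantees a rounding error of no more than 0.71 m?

5

At 75.07° one degree of longitude covers 111000 × cos 75.07° ≈ 111000 × 0.2576 ≈ 28597.9 m.
Rounding to N decimal places gives at most 0.5 × 10⁻ᴺ degrees of error, i.e. 0.5 × 10⁻ᴺ × 28597.9 m.
Need 0.5 × 28597.9 × 10⁻ᴺ ≤ 0.71 → 10⁻ᴺ ≤ 4.965e-05, so N ≥ 4.30.
So 5 decimal places suffice (0.143 m); 4 would allow up to 1.43 m.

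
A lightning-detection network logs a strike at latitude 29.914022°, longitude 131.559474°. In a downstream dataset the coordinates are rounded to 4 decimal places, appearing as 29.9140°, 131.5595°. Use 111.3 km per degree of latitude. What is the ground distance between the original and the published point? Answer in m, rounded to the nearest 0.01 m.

Δlat = 29.914022 − 29.9140 = +0.000022°; Δlon = 131.559474 − 131.5595 = -0.000026°.
North–south shift: 0.000022 × 111300 = 2.4486 m.
E–W at 29.914°: -0.000026° × 111300 × cos 29.914° = -0.000026 × 111300 × 0.8668 ≈ -2.50827 m.
Hypotenuse of the two orthogonal shifts: √(2.4486² + 2.50827²) = 3.50529 m.

3.51 m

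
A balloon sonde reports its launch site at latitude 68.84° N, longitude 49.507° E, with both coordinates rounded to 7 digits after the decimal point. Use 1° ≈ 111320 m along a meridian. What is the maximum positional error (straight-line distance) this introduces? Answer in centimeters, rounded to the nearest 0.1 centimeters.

Rounding to 7 decimal places leaves each coordinate within ±5e-08° of the true value.
North–south component: 5e-08° × 111320 = 0.005566 m.
East–west component at 68.84°: 5e-08° × 111320 × cos 68.84° ≈ 5e-08 × 40183.6 ≈ 0.00200918 m.
Combining orthogonally: (0.005566² + 0.00200918²)^½ ≈ 0.00591753 m.
That is 0.00591753 m = 0.59175 cm.

0.6 centimeters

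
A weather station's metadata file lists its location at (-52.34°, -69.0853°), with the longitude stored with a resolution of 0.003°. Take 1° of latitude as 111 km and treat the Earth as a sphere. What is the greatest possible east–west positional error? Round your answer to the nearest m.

With a 0.003° grid the true value lies within half a step, ±0.003°/2 = ±0.0015°, of the stored one.
One degree of longitude at 52.34° is 111000 × cos 52.34° ≈ 111000 × 0.6110 = 67818.2 m.
So at most 0.0015° × 67818.2 ≈ 101.727 m east–west.

102 m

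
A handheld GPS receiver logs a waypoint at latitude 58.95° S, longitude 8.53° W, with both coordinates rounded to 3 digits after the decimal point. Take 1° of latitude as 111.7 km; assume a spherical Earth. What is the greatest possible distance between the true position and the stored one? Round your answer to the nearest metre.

Rounding to 3 decimal places leaves each coordinate within ±0.0005° of the true value.
North–south component: 0.0005° × 111700 = 55.85 m.
E–W at 58.95°: 0.0005° × 111700 × cos 58.95° = 0.0005 × 111700 × 0.5158 ≈ 28.8066 m.
Worst case both components are at the extreme and orthogonal: √(55.85² + 28.8066²) ≈ 62.8414 m.

63 metres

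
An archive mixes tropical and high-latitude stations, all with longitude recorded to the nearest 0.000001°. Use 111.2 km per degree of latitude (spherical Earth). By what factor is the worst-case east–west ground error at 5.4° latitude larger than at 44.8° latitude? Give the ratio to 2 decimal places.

Rounding to 6 decimal places leaves the longitude within ±5e-07° of the true value.
At 5.4°: 5e-07° × 111200 × cos 5.4° = 5e-07 × 111200 × 0.9956 ≈ 0.055353 m.
Error at 44.8° = 5e-07° × 111200 × cos 44.8° ≈ 0.0556 × 0.7096 = 0.039452 m.
Ratio: 0.055353 / 0.039452 = cos 5.4° / cos 44.8° ≈ 1.4030.

1.40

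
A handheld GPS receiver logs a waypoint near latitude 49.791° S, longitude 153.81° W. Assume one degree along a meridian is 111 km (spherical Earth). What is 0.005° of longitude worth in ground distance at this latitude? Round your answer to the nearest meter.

358 meters

One degree of longitude here spans 111000 × cos 49.791° = 111000 × 0.6456 ≈ 71659.1 m; 0.005° of that is 358.296 m.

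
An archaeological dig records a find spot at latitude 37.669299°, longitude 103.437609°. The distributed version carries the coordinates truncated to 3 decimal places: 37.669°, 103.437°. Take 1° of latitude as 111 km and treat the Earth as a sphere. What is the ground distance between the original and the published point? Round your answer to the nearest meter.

Δlat = 37.669299 − 37.669 = +0.000299°; Δlon = 103.437609 − 103.437 = +0.000609°.
North–south shift: 0.000299 × 111000 = 33.189 m.
E–W at 37.669°: 0.000609° × 111000 × cos 37.669° = 0.000609 × 111000 × 0.7916 ≈ 53.5083 m.
Hypotenuse of the two orthogonal shifts: √(33.189² + 53.5083²) = 62.9654 m.

63 meters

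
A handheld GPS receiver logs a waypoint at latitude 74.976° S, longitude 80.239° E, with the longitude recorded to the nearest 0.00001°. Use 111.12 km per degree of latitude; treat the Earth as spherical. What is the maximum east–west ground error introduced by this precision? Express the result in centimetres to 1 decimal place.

14.4 centimetres

Rounding to 5 decimal places leaves the longitude within ±5e-06° of the true value.
One degree of longitude at 74.976° is 111120 × cos 74.976° ≈ 111120 × 0.2592 = 28804.9 m.
So at most 5e-06° × 28804.9 ≈ 0.144025 m east–west.
That is 0.144025 m = 14.402 cm.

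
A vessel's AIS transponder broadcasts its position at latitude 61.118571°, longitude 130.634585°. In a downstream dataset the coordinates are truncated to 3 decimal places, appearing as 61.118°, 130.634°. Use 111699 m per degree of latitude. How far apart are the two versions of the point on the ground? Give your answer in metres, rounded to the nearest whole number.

71 metres

Δlat = 61.118571 − 61.118 = +0.000571°; Δlon = 130.634585 − 130.634 = +0.000585°.
North–south shift: 0.000571 × 111699 = 63.7801 m.
East–west at this latitude: 0.000585° × 111699 × cos 61.118° ≈ 0.000585 × 53951.4 = 31.5616 m.
Distance: √(63.7801² + 31.5616²) ≈ 71.1621 m.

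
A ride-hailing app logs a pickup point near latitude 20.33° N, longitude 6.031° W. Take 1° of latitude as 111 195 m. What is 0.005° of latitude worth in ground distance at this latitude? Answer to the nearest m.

Along a meridian 0.005° is 0.005 × 111195 = 555.975 m.

556 m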